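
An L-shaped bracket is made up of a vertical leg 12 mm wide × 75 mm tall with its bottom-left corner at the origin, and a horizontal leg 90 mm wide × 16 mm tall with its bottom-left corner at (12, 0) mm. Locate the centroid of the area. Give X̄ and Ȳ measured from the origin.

X̄ = 37.38 mm, Ȳ = 19.35 mm

vertical leg: A = 12 × 75 = 900.00, centroid at (6.00, 37.50).
horizontal leg: A = 90 × 16 = 1440.00, centroid at (57.00, 8.00).
ΣA = 2340.00 mm², ΣAX̄ = 87480.00 mm³, ΣAȲ = 45270.00 mm³.
X̄ = 87480.00/2340.00 = 37.38 mm; Ȳ = 45270.00/2340.00 = 19.35 mm.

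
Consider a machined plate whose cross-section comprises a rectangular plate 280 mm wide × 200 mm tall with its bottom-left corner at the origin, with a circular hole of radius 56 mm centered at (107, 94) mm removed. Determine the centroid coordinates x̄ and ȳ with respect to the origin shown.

x̄ = 147.05 mm, ȳ = 101.28 mm

Part | A | x̄ᵢ | ȳᵢ | A·x̄ᵢ | A·ȳᵢ
plate | 56000.00 | 140.00 | 100.00 | 7840000.00 | 5600000.00
hole | -9852.03 | 107.00 | 94.00 | -1054167.70 | -926091.25
Σ | 46147.97 |  |  | 6785832.30 | 4673908.75
x̄ = 6785832.30 / 46147.97 = 147.05 mm
ȳ = 4673908.75 / 46147.97 = 101.28 mm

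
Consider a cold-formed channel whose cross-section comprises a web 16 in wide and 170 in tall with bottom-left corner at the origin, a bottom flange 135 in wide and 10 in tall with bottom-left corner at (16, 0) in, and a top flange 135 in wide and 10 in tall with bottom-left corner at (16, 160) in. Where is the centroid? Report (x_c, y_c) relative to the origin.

x_c = 45.61 in, y_c = 85.00 in

web: A = 16 × 170 = 2720.00, centroid at (8.00, 85.00).
bottom flange: A = 135 × 10 = 1350.00, centroid at (83.50, 5.00).
top flange: A = 135 × 10 = 1350.00, centroid at (83.50, 165.00).
ΣA = 5420.00 in²
ΣAx_c = (2720.00)(8.00) + (1350.00)(83.50) + (1350.00)(83.50) = 247210.00 in³
ΣAy_c = (2720.00)(85.00) + (1350.00)(5.00) + (1350.00)(165.00) = 460700.00 in³
x_c = 247210.00 / 5420.00 = 45.61 in
y_c = 460700.00 / 5420.00 = 85.00 in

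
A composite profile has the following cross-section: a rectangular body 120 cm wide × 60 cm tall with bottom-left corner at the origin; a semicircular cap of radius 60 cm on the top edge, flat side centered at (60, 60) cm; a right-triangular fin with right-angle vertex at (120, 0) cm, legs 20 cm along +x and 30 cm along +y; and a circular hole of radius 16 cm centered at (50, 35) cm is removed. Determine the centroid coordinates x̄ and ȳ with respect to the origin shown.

x̄ = 62.27 cm, ȳ = 54.58 cm

rectangular body: A = 120 × 60 = 7200.00, centroid at (60.00, 30.00).
semicircular top: A = ½π·60² = 5654.87, centroid at (60.00, 85.46).
triangular fin: A = ½·20·30 = 300.00, centroid at (126.67, 10.00).
hole: A = −π·16² = -804.25, centroid at (50.00, 35.00).
ΣA = 12350.62 cm²
ΣAx̄ = (7200.00)(60.00) + (5654.87)(60.00) + (300.00)(126.67) + (-804.25)(50.00) = 769079.62 cm³
ΣAȳ = (7200.00)(30.00) + (5654.87)(85.46) + (300.00)(10.00) + (-804.25)(35.00) = 674143.34 cm³
x̄ = 769079.62 / 12350.62 = 62.27 cm
ȳ = 674143.34 / 12350.62 = 54.58 cm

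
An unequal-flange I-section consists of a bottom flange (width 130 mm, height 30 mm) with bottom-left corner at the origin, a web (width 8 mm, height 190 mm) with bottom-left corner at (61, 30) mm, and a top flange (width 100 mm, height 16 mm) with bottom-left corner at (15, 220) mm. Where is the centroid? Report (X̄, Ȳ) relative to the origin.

X̄ = 65.00 mm, Ȳ = 87.36 mm

bottom flange: A = 130 × 30 = 3900.00, centroid at (65.00, 15.00).
web: A = 8 × 190 = 1520.00, centroid at (65.00, 125.00).
top flange: A = 100 × 16 = 1600.00, centroid at (65.00, 228.00).
ΣA = 7020.00 mm², ΣAX̄ = 456300.00 mm³, ΣAȲ = 613300.00 mm³.
X̄ = 456300.00/7020.00 = 65.00 mm; Ȳ = 613300.00/7020.00 = 87.36 mm.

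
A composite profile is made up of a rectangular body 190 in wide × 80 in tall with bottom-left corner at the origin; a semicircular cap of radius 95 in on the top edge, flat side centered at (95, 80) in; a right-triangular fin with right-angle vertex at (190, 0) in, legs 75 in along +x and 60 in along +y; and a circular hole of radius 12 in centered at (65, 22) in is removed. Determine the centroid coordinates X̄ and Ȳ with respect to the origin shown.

Part | A | x̄ᵢ | ȳᵢ | A·x̄ᵢ | A·ȳᵢ
rectangular body | 15200.00 | 95.00 | 40.00 | 1444000.00 | 608000.00
semicircular top | 14176.44 | 95.00 | 120.32 | 1346761.50 | 1705698.28
triangular fin | 2250.00 | 215.00 | 20.00 | 483750.00 | 45000.00
hole | -452.39 | 65.00 | 22.00 | -29405.31 | -9952.57
Σ | 31174.05 |  |  | 3245106.19 | 2348745.72
X̄ = 3245106.19 / 31174.05 = 104.10 in
Ȳ = 2348745.72 / 31174.05 = 75.34 in

X̄ = 104.10 in, Ȳ = 75.34 in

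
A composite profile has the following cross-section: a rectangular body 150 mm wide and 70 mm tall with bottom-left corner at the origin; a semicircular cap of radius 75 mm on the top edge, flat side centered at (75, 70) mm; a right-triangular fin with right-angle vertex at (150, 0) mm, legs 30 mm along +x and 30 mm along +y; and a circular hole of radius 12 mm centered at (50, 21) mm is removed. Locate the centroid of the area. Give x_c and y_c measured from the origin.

rectangular body: A = 150 × 70 = 10500.00, centroid at (75.00, 35.00).
semicircular top: A = ½π·75² = 8835.73, centroid at (75.00, 101.83).
triangular fin: A = ½·30·30 = 450.00, centroid at (160.00, 10.00).
hole: A = −π·12² = -452.39, centroid at (50.00, 21.00).
ΣA = 19333.34 mm²
ΣAx_c = (10500.00)(75.00) + (8835.73)(75.00) + (450.00)(160.00) + (-452.39)(50.00) = 1499560.23 mm³
ΣAy_c = (10500.00)(35.00) + (8835.73)(101.83) + (450.00)(10.00) + (-452.39)(21.00) = 1262250.88 mm³
x_c = 1499560.23 / 19333.34 = 77.56 mm
y_c = 1262250.88 / 19333.34 = 65.29 mm

x_c = 77.56 mm, y_c = 65.29 mm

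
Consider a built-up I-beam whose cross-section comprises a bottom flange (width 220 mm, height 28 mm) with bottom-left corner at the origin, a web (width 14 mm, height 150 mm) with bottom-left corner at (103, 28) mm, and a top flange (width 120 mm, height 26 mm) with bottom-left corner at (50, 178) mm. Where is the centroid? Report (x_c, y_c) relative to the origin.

x_c = 110.00 mm, y_c = 78.95 mm

bottom flange: A = 220 × 28 = 6160.00, centroid at (110.00, 14.00).
web: A = 14 × 150 = 2100.00, centroid at (110.00, 103.00).
top flange: A = 120 × 26 = 3120.00, centroid at (110.00, 191.00).
ΣA = 11380.00 mm²
ΣAx_c = (6160.00)(110.00) + (2100.00)(110.00) + (3120.00)(110.00) = 1251800.00 mm³
ΣAy_c = (6160.00)(14.00) + (2100.00)(103.00) + (3120.00)(191.00) = 898460.00 mm³
x_c = 1251800.00 / 11380.00 = 110.00 mm
y_c = 898460.00 / 11380.00 = 78.95 mm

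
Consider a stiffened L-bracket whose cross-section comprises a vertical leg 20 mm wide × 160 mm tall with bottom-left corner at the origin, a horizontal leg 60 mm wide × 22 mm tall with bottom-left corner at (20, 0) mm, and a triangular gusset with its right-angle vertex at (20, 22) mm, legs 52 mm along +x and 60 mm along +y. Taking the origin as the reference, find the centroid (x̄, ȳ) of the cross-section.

x̄ = 25.70 mm, ȳ = 55.27 mm

Part | A | x̄ᵢ | ȳᵢ | A·x̄ᵢ | A·ȳᵢ
vertical leg | 3200.00 | 10.00 | 80.00 | 32000.00 | 256000.00
horizontal leg | 1320.00 | 50.00 | 11.00 | 66000.00 | 14520.00
gusset | 1560.00 | 37.33 | 42.00 | 58240.00 | 65520.00
Σ | 6080.00 |  |  | 156240.00 | 336040.00
x̄ = 156240.00 / 6080.00 = 25.70 mm
ȳ = 336040.00 / 6080.00 = 55.27 mm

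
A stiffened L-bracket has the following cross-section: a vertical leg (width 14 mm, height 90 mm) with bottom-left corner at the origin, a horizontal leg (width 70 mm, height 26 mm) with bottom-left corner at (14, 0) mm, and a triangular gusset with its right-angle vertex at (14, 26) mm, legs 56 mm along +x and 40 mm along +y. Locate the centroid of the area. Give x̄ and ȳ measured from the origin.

vertical leg: A = 14 × 90 = 1260.00, centroid at (7.00, 45.00).
horizontal leg: A = 70 × 26 = 1820.00, centroid at (49.00, 13.00).
gusset: A = ½·56·40 = 1120.00, centroid at (32.67, 39.33).
ΣA = 4200.00 mm²
ΣAx̄ = (1260.00)(7.00) + (1820.00)(49.00) + (1120.00)(32.67) = 134586.67 mm³
ΣAȳ = (1260.00)(45.00) + (1820.00)(13.00) + (1120.00)(39.33) = 124413.33 mm³
x̄ = 134586.67 / 4200.00 = 32.04 mm
ȳ = 124413.33 / 4200.00 = 29.62 mm

x̄ = 32.04 mm, ȳ = 29.62 mm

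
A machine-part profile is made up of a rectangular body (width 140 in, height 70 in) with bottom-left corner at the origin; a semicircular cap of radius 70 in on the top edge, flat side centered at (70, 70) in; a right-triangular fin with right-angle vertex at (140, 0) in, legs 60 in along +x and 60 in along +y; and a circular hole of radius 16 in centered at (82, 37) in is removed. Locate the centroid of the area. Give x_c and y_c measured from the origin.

rectangular body: A = 140 × 70 = 9800.00, centroid at (70.00, 35.00).
semicircular top: A = ½π·70² = 7696.90, centroid at (70.00, 99.71).
triangular fin: A = ½·60·60 = 1800.00, centroid at (160.00, 20.00).
hole: A = −π·16² = -804.25, centroid at (82.00, 37.00).
ΣA = 18492.65 in², ΣAx_c = 1446834.83 in³, ΣAy_c = 1116692.64 in³.
x_c = 1446834.83/18492.65 = 78.24 in; y_c = 1116692.64/18492.65 = 60.39 in.

x_c = 78.24 in, y_c = 60.39 in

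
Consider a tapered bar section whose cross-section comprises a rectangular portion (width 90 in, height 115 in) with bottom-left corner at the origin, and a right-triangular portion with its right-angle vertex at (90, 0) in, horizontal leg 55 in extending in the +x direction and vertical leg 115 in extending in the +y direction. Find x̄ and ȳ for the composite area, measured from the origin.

Part | A | x̄ᵢ | ȳᵢ | A·x̄ᵢ | A·ȳᵢ
rectangular portion | 10350.00 | 45.00 | 57.50 | 465750.00 | 595125.00
triangular portion | 3162.50 | 108.33 | 38.33 | 342604.17 | 121229.17
Σ | 13512.50 |  |  | 808354.17 | 716354.17
x̄ = 808354.17 / 13512.50 = 59.82 in
ȳ = 716354.17 / 13512.50 = 53.01 in

x̄ = 59.82 in, ȳ = 53.01 in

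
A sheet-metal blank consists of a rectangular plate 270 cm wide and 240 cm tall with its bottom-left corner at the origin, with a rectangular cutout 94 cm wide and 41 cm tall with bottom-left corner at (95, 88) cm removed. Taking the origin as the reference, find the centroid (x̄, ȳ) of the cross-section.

x̄ = 134.56 cm, ȳ = 120.73 cm

Part | A | x̄ᵢ | ȳᵢ | A·x̄ᵢ | A·ȳᵢ
plate | 64800.00 | 135.00 | 120.00 | 8748000.00 | 7776000.00
hole | -3854.00 | 142.00 | 108.50 | -547268.00 | -418159.00
Σ | 60946.00 |  |  | 8200732.00 | 7357841.00
x̄ = 8200732.00 / 60946.00 = 134.56 cm
ȳ = 7357841.00 / 60946.00 = 120.73 cm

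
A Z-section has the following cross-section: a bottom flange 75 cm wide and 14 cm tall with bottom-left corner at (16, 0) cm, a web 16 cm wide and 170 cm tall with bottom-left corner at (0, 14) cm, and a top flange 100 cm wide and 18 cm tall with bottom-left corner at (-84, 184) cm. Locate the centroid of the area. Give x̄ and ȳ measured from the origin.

x̄ = 3.00 cm, ȳ = 112.03 cm

bottom flange: A = 75 × 14 = 1050.00, centroid at (53.50, 7.00).
web: A = 16 × 170 = 2720.00, centroid at (8.00, 99.00).
top flange: A = 100 × 18 = 1800.00, centroid at (-34.00, 193.00).
ΣA = 5570.00 cm²
ΣAx̄ = (1050.00)(53.50) + (2720.00)(8.00) + (1800.00)(-34.00) = 16735.00 cm³
ΣAȳ = (1050.00)(7.00) + (2720.00)(99.00) + (1800.00)(193.00) = 624030.00 cm³
x̄ = 16735.00 / 5570.00 = 3.00 cm
ȳ = 624030.00 / 5570.00 = 112.03 cm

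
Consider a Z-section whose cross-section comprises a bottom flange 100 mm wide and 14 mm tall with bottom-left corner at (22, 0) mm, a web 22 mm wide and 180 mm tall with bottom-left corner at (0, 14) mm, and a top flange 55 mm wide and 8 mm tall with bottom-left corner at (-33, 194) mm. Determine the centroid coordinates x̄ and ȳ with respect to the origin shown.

bottom flange: A = 100 × 14 = 1400.00, centroid at (72.00, 7.00).
web: A = 22 × 180 = 3960.00, centroid at (11.00, 104.00).
top flange: A = 55 × 8 = 440.00, centroid at (-5.50, 198.00).
ΣA = 5800.00 mm², ΣAx̄ = 141940.00 mm³, ΣAȳ = 508760.00 mm³.
x̄ = 141940.00/5800.00 = 24.47 mm; ȳ = 508760.00/5800.00 = 87.72 mm.

x̄ = 24.47 mm, ȳ = 87.72 mm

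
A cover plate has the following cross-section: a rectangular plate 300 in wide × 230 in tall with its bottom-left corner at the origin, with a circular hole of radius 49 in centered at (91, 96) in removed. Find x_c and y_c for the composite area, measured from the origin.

x_c = 157.24 in, y_c = 117.33 in

plate: A = 300 × 230 = 69000.00, centroid at (150.00, 115.00).
hole: A = −π·49² = -7542.96, centroid at (91.00, 96.00).
ΣA = 61457.04 in²
ΣAx_c = (69000.00)(150.00) + (-7542.96)(91.00) = 9663590.28 in³
ΣAy_c = (69000.00)(115.00) + (-7542.96)(96.00) = 7210875.46 in³
x_c = 9663590.28 / 61457.04 = 157.24 in
y_c = 7210875.46 / 61457.04 = 117.33 in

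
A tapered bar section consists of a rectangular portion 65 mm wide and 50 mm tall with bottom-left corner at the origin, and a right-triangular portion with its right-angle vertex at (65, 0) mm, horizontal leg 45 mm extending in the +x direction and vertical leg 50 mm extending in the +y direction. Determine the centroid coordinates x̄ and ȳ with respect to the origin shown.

rectangular portion: A = 65 × 50 = 3250.00, centroid at (32.50, 25.00).
triangular portion: A = ½·45·50 = 1125.00, centroid at (80.00, 16.67).
ΣA = 4375.00 mm², ΣAx̄ = 195625.00 mm³, ΣAȳ = 100000.00 mm³.
x̄ = 195625.00/4375.00 = 44.71 mm; ȳ = 100000.00/4375.00 = 22.86 mm.

x̄ = 44.71 mm, ȳ = 22.86 mm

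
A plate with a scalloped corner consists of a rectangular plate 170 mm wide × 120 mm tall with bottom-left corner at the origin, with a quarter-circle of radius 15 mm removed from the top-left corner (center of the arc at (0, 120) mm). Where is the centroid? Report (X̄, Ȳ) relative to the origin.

X̄ = 85.69 mm, Ȳ = 59.53 mm

plate: A = 170 × 120 = 20400.00, centroid at (85.00, 60.00).
removed quarter-circle: A = −¼π·15² = -176.71, centroid at (6.37, 113.63).
ΣA = 20223.29 mm², ΣAX̄ = 1732875.00 mm³, ΣAȲ = 1203919.25 mm³.
X̄ = 1732875.00/20223.29 = 85.69 mm; Ȳ = 1203919.25/20223.29 = 59.53 mm.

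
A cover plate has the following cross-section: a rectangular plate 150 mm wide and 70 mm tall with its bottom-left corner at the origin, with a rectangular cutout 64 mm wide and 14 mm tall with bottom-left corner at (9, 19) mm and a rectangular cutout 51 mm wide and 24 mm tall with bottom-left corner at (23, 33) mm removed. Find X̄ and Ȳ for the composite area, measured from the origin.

X̄ = 82.51 mm, Ȳ = 34.50 mm

Part | A | x̄ᵢ | ȳᵢ | A·x̄ᵢ | A·ȳᵢ
plate | 10500.00 | 75.00 | 35.00 | 787500.00 | 367500.00
hole 1 | -896.00 | 41.00 | 26.00 | -36736.00 | -23296.00
hole 2 | -1224.00 | 48.50 | 45.00 | -59364.00 | -55080.00
Σ | 8380.00 |  |  | 691400.00 | 289124.00
X̄ = 691400.00 / 8380.00 = 82.51 mm
Ȳ = 289124.00 / 8380.00 = 34.50 mm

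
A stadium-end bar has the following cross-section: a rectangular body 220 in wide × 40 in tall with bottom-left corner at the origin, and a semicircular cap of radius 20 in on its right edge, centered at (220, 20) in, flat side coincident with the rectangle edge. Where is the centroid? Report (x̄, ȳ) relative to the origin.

x̄ = 117.90 in, ȳ = 20.00 in

rectangular body: A = 220 × 40 = 8800.00, centroid at (110.00, 20.00).
semicircular end: A = ½π·20² = 628.32, centroid at (228.49, 20.00).
ΣA = 9428.32 in², ΣAx̄ = 1111563.41 in³, ΣAȳ = 188566.37 in³.
x̄ = 1111563.41/9428.32 = 117.90 in; ȳ = 188566.37/9428.32 = 20.00 in.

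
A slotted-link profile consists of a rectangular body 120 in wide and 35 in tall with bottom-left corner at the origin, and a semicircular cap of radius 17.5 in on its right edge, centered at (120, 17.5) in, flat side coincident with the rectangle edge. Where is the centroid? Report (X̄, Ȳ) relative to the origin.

X̄ = 66.93 in, Ȳ = 17.50 in

rectangular body: A = 120 × 35 = 4200.00, centroid at (60.00, 17.50).
semicircular end: A = ½π·17.5² = 481.06, centroid at (127.43, 17.50).
ΣA = 4681.06 in²
ΣAX̄ = (4200.00)(60.00) + (481.06)(127.43) = 313299.68 in³
ΣAȲ = (4200.00)(17.50) + (481.06)(17.50) = 81918.49 in³
X̄ = 313299.68 / 4681.06 = 66.93 in
Ȳ = 81918.49 / 4681.06 = 17.50 in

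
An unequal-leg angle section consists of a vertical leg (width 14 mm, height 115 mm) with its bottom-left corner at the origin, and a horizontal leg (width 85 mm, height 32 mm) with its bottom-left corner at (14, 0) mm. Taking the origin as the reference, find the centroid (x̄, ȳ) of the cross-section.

Part | A | x̄ᵢ | ȳᵢ | A·x̄ᵢ | A·ȳᵢ
vertical leg | 1610.00 | 7.00 | 57.50 | 11270.00 | 92575.00
horizontal leg | 2720.00 | 56.50 | 16.00 | 153680.00 | 43520.00
Σ | 4330.00 |  |  | 164950.00 | 136095.00
x̄ = 164950.00 / 4330.00 = 38.09 mm
ȳ = 136095.00 / 4330.00 = 31.43 mm

x̄ = 38.09 mm, ȳ = 31.43 mm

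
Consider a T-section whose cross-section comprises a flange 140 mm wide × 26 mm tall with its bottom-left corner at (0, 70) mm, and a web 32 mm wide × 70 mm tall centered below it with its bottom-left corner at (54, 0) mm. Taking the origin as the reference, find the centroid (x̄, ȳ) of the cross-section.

x̄ = 70.00 mm, ȳ = 64.71 mm

web: A = 32 × 70 = 2240.00, centroid at (70.00, 35.00).
flange: A = 140 × 26 = 3640.00, centroid at (70.00, 83.00).
ΣA = 5880.00 mm², ΣAx̄ = 411600.00 mm³, ΣAȳ = 380520.00 mm³.
x̄ = 411600.00/5880.00 = 70.00 mm; ȳ = 380520.00/5880.00 = 64.71 mm.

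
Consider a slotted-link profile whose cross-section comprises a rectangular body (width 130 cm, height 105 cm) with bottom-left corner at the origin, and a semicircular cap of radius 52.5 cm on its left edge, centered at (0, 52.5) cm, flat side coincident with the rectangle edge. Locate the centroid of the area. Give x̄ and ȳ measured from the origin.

x̄ = 43.98 cm, ȳ = 52.50 cm

rectangular body: A = 130 × 105 = 13650.00, centroid at (65.00, 52.50).
semicircular end: A = ½π·52.5² = 4329.51, centroid at (-22.28, 52.50).
ΣA = 17979.51 cm²
ΣAx̄ = (13650.00)(65.00) + (4329.51)(-22.28) = 790781.25 cm³
ΣAȳ = (13650.00)(52.50) + (4329.51)(52.50) = 943924.14 cm³
x̄ = 790781.25 / 17979.51 = 43.98 cm
ȳ = 943924.14 / 17979.51 = 52.50 cm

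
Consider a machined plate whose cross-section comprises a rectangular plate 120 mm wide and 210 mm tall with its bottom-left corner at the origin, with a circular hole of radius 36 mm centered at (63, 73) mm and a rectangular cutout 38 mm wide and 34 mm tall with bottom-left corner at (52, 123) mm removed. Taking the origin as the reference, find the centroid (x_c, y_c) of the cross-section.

x_c = 58.67 mm, y_c = 109.29 mm

plate: A = 120 × 210 = 25200.00, centroid at (60.00, 105.00).
hole 1: A = −π·36² = -4071.50, centroid at (63.00, 73.00).
hole 2: A = −(38 × 34) = -1292.00, centroid at (71.00, 140.00).
ΣA = 19836.50 mm², ΣAx_c = 1163763.24 mm³, ΣAy_c = 2167900.20 mm³.
x_c = 1163763.24/19836.50 = 58.67 mm; y_c = 2167900.20/19836.50 = 109.29 mm.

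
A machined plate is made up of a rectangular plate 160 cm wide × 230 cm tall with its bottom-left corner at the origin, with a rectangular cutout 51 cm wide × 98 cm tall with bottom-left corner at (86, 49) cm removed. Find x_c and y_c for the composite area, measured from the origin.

plate: A = 160 × 230 = 36800.00, centroid at (80.00, 115.00).
hole: A = −(51 × 98) = -4998.00, centroid at (111.50, 98.00).
ΣA = 31802.00 cm²
ΣAx_c = (36800.00)(80.00) + (-4998.00)(111.50) = 2386723.00 cm³
ΣAy_c = (36800.00)(115.00) + (-4998.00)(98.00) = 3742196.00 cm³
x_c = 2386723.00 / 31802.00 = 75.05 cm
y_c = 3742196.00 / 31802.00 = 117.67 cm

x_c = 75.05 cm, y_c = 117.67 cm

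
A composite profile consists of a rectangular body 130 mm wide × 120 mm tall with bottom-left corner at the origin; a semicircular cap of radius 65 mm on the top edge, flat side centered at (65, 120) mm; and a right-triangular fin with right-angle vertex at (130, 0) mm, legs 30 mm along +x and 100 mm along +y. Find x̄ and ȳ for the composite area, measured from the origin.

x̄ = 69.74 mm, ȳ = 82.80 mm

rectangular body: A = 130 × 120 = 15600.00, centroid at (65.00, 60.00).
semicircular top: A = ½π·65² = 6636.61, centroid at (65.00, 147.59).
triangular fin: A = ½·30·100 = 1500.00, centroid at (140.00, 33.33).
ΣA = 23736.61 mm², ΣAx̄ = 1655379.94 mm³, ΣAȳ = 1965477.07 mm³.
x̄ = 1655379.94/23736.61 = 69.74 mm; ȳ = 1965477.07/23736.61 = 82.80 mm.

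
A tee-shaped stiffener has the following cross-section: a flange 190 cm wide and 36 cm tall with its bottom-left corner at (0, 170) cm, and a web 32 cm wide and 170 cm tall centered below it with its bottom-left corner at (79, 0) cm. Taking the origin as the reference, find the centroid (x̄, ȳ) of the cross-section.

x̄ = 95.00 cm, ȳ = 142.37 cm

web: A = 32 × 170 = 5440.00, centroid at (95.00, 85.00).
flange: A = 190 × 36 = 6840.00, centroid at (95.00, 188.00).
ΣA = 12280.00 cm², ΣAx̄ = 1166600.00 cm³, ΣAȳ = 1748320.00 cm³.
x̄ = 1166600.00/12280.00 = 95.00 cm; ȳ = 1748320.00/12280.00 = 142.37 cm.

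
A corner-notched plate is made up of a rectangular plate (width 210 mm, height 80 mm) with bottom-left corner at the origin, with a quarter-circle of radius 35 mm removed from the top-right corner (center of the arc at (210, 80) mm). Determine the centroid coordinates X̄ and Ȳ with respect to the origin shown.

X̄ = 99.52 mm, Ȳ = 38.47 mm

Part | A | x̄ᵢ | ȳᵢ | A·x̄ᵢ | A·ȳᵢ
plate | 16800.00 | 105.00 | 40.00 | 1764000.00 | 672000.00
removed quarter-circle | -962.11 | 195.15 | 65.15 | -187752.01 | -62677.35
Σ | 15837.89 |  |  | 1576247.99 | 609322.65
X̄ = 1576247.99 / 15837.89 = 99.52 mm
Ȳ = 609322.65 / 15837.89 = 38.47 mm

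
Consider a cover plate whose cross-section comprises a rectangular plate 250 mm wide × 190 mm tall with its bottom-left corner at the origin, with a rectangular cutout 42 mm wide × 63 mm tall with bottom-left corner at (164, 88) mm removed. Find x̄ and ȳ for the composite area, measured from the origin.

x̄ = 121.46 mm, ȳ = 93.55 mm

Part | A | x̄ᵢ | ȳᵢ | A·x̄ᵢ | A·ȳᵢ
plate | 47500.00 | 125.00 | 95.00 | 5937500.00 | 4512500.00
hole | -2646.00 | 185.00 | 119.50 | -489510.00 | -316197.00
Σ | 44854.00 |  |  | 5447990.00 | 4196303.00
x̄ = 5447990.00 / 44854.00 = 121.46 mm
ȳ = 4196303.00 / 44854.00 = 93.55 mm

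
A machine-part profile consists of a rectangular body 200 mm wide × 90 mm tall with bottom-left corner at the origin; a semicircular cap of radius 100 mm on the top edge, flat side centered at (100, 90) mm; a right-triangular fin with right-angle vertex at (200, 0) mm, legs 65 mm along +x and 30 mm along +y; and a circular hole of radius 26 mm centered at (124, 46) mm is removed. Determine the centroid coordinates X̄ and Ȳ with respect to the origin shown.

rectangular body: A = 200 × 90 = 18000.00, centroid at (100.00, 45.00).
semicircular top: A = ½π·100² = 15707.96, centroid at (100.00, 132.44).
triangular fin: A = ½·65·30 = 975.00, centroid at (221.67, 10.00).
hole: A = −π·26² = -2123.72, centroid at (124.00, 46.00).
ΣA = 32559.25 mm², ΣAX̄ = 3323580.46 mm³, ΣAȲ = 2802442.40 mm³.
X̄ = 3323580.46/32559.25 = 102.08 mm; Ȳ = 2802442.40/32559.25 = 86.07 mm.

X̄ = 102.08 mm, Ȳ = 86.07 mm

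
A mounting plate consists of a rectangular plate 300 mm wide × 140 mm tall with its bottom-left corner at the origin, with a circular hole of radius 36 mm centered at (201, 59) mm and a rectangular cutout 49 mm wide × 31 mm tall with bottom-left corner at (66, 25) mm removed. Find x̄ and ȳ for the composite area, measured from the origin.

Part | A | x̄ᵢ | ȳᵢ | A·x̄ᵢ | A·ȳᵢ
plate | 42000.00 | 150.00 | 70.00 | 6300000.00 | 2940000.00
hole 1 | -4071.50 | 201.00 | 59.00 | -818372.32 | -240218.74
hole 2 | -1519.00 | 90.50 | 40.50 | -137469.50 | -61519.50
Σ | 36409.50 |  |  | 5344158.18 | 2638261.76
x̄ = 5344158.18 / 36409.50 = 146.78 mm
ȳ = 2638261.76 / 36409.50 = 72.46 mm

x̄ = 146.78 mm, ȳ = 72.46 mm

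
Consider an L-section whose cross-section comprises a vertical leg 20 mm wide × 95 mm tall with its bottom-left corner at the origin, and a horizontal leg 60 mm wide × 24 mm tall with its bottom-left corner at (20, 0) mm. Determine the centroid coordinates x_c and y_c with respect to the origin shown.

vertical leg: A = 20 × 95 = 1900.00, centroid at (10.00, 47.50).
horizontal leg: A = 60 × 24 = 1440.00, centroid at (50.00, 12.00).
ΣA = 3340.00 mm², ΣAx_c = 91000.00 mm³, ΣAy_c = 107530.00 mm³.
x_c = 91000.00/3340.00 = 27.25 mm; y_c = 107530.00/3340.00 = 32.19 mm.

x_c = 27.25 mm, y_c = 32.19 mm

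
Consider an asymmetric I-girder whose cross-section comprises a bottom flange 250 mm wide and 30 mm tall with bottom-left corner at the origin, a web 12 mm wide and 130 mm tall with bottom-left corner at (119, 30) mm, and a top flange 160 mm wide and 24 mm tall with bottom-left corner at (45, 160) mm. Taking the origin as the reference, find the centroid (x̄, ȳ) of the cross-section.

bottom flange: A = 250 × 30 = 7500.00, centroid at (125.00, 15.00).
web: A = 12 × 130 = 1560.00, centroid at (125.00, 95.00).
top flange: A = 160 × 24 = 3840.00, centroid at (125.00, 172.00).
ΣA = 12900.00 mm²
ΣAx̄ = (7500.00)(125.00) + (1560.00)(125.00) + (3840.00)(125.00) = 1612500.00 mm³
ΣAȳ = (7500.00)(15.00) + (1560.00)(95.00) + (3840.00)(172.00) = 921180.00 mm³
x̄ = 1612500.00 / 12900.00 = 125.00 mm
ȳ = 921180.00 / 12900.00 = 71.41 mm

x̄ = 125.00 mm, ȳ = 71.41 mm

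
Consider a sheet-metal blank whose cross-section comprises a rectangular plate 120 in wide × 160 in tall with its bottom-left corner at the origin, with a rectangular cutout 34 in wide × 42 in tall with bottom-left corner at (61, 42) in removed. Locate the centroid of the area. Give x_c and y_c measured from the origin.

x_c = 58.55 in, y_c = 81.37 in

plate: A = 120 × 160 = 19200.00, centroid at (60.00, 80.00).
hole: A = −(34 × 42) = -1428.00, centroid at (78.00, 63.00).
ΣA = 17772.00 in²
ΣAx_c = (19200.00)(60.00) + (-1428.00)(78.00) = 1040616.00 in³
ΣAy_c = (19200.00)(80.00) + (-1428.00)(63.00) = 1446036.00 in³
x_c = 1040616.00 / 17772.00 = 58.55 in
y_c = 1446036.00 / 17772.00 = 81.37 in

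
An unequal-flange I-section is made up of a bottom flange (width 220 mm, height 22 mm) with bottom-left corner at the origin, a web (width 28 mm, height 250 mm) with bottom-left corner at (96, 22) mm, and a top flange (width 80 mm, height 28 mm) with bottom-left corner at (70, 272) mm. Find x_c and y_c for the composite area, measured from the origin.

x_c = 110.00 mm, y_c = 122.36 mm

bottom flange: A = 220 × 22 = 4840.00, centroid at (110.00, 11.00).
web: A = 28 × 250 = 7000.00, centroid at (110.00, 147.00).
top flange: A = 80 × 28 = 2240.00, centroid at (110.00, 286.00).
ΣA = 14080.00 mm², ΣAx_c = 1548800.00 mm³, ΣAy_c = 1722880.00 mm³.
x_c = 1548800.00/14080.00 = 110.00 mm; y_c = 1722880.00/14080.00 = 122.36 mm.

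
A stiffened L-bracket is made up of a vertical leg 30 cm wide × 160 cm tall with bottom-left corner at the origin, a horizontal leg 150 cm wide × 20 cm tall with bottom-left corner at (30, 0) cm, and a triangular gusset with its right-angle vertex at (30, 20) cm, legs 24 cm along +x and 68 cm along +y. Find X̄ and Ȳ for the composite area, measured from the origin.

Part | A | x̄ᵢ | ȳᵢ | A·x̄ᵢ | A·ȳᵢ
vertical leg | 4800.00 | 15.00 | 80.00 | 72000.00 | 384000.00
horizontal leg | 3000.00 | 105.00 | 10.00 | 315000.00 | 30000.00
gusset | 816.00 | 38.00 | 42.67 | 31008.00 | 34816.00
Σ | 8616.00 |  |  | 418008.00 | 448816.00
X̄ = 418008.00 / 8616.00 = 48.52 cm
Ȳ = 448816.00 / 8616.00 = 52.09 cm

X̄ = 48.52 cm, Ȳ = 52.09 cm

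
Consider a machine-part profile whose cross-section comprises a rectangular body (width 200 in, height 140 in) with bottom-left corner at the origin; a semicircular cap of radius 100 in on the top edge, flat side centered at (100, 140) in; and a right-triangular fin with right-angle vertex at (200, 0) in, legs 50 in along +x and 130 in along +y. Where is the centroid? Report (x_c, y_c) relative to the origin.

rectangular body: A = 200 × 140 = 28000.00, centroid at (100.00, 70.00).
semicircular top: A = ½π·100² = 15707.96, centroid at (100.00, 182.44).
triangular fin: A = ½·50·130 = 3250.00, centroid at (216.67, 43.33).
ΣA = 46957.96 in²
ΣAx_c = (28000.00)(100.00) + (15707.96)(100.00) + (3250.00)(216.67) = 5074962.99 in³
ΣAy_c = (28000.00)(70.00) + (15707.96)(182.44) + (3250.00)(43.33) = 4966614.86 in³
x_c = 5074962.99 / 46957.96 = 108.07 in
y_c = 4966614.86 / 46957.96 = 105.77 in

x_c = 108.07 in, y_c = 105.77 in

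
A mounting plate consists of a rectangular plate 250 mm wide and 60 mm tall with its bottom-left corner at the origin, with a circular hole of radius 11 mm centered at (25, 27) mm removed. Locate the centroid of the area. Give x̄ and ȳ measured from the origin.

x̄ = 127.60 mm, ȳ = 30.08 mm

plate: A = 250 × 60 = 15000.00, centroid at (125.00, 30.00).
hole: A = −π·11² = -380.13, centroid at (25.00, 27.00).
ΣA = 14619.87 mm²
ΣAx̄ = (15000.00)(125.00) + (-380.13)(25.00) = 1865496.68 mm³
ΣAȳ = (15000.00)(30.00) + (-380.13)(27.00) = 439736.42 mm³
x̄ = 1865496.68 / 14619.87 = 127.60 mm
ȳ = 439736.42 / 14619.87 = 30.08 mm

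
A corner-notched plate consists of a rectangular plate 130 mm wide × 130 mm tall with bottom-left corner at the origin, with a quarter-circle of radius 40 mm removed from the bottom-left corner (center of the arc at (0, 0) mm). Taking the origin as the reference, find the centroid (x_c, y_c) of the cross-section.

Part | A | x̄ᵢ | ȳᵢ | A·x̄ᵢ | A·ȳᵢ
plate | 16900.00 | 65.00 | 65.00 | 1098500.00 | 1098500.00
removed quarter-circle | -1256.64 | 16.98 | 16.98 | -21333.33 | -21333.33
Σ | 15643.36 |  |  | 1077166.67 | 1077166.67
x_c = 1077166.67 / 15643.36 = 68.86 mm
y_c = 1077166.67 / 15643.36 = 68.86 mm

x_c = 68.86 mm, y_c = 68.86 mm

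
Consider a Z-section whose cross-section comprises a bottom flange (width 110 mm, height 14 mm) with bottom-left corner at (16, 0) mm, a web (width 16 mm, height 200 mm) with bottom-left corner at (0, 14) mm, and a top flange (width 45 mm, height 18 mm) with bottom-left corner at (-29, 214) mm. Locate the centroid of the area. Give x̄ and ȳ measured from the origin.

x̄ = 23.36 mm, ȳ = 100.22 mm

bottom flange: A = 110 × 14 = 1540.00, centroid at (71.00, 7.00).
web: A = 16 × 200 = 3200.00, centroid at (8.00, 114.00).
top flange: A = 45 × 18 = 810.00, centroid at (-6.50, 223.00).
ΣA = 5550.00 mm²
ΣAx̄ = (1540.00)(71.00) + (3200.00)(8.00) + (810.00)(-6.50) = 129675.00 mm³
ΣAȳ = (1540.00)(7.00) + (3200.00)(114.00) + (810.00)(223.00) = 556210.00 mm³
x̄ = 129675.00 / 5550.00 = 23.36 mm
ȳ = 556210.00 / 5550.00 = 100.22 mm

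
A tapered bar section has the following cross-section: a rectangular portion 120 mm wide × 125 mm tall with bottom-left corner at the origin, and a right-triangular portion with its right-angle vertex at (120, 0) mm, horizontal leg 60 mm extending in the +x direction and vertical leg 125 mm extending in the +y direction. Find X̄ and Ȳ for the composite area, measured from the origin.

rectangular portion: A = 120 × 125 = 15000.00, centroid at (60.00, 62.50).
triangular portion: A = ½·60·125 = 3750.00, centroid at (140.00, 41.67).
ΣA = 18750.00 mm²
ΣAX̄ = (15000.00)(60.00) + (3750.00)(140.00) = 1425000.00 mm³
ΣAȲ = (15000.00)(62.50) + (3750.00)(41.67) = 1093750.00 mm³
X̄ = 1425000.00 / 18750.00 = 76.00 mm
Ȳ = 1093750.00 / 18750.00 = 58.33 mm

X̄ = 76.00 mm, Ȳ = 58.33 mm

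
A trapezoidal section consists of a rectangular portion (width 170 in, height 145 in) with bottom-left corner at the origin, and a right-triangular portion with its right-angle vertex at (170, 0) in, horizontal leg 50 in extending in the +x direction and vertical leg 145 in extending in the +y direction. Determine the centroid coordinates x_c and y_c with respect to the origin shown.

rectangular portion: A = 170 × 145 = 24650.00, centroid at (85.00, 72.50).
triangular portion: A = ½·50·145 = 3625.00, centroid at (186.67, 48.33).
ΣA = 28275.00 in²
ΣAx_c = (24650.00)(85.00) + (3625.00)(186.67) = 2771916.67 in³
ΣAy_c = (24650.00)(72.50) + (3625.00)(48.33) = 1962333.33 in³
x_c = 2771916.67 / 28275.00 = 98.03 in
y_c = 1962333.33 / 28275.00 = 69.40 in

x_c = 98.03 in, y_c = 69.40 in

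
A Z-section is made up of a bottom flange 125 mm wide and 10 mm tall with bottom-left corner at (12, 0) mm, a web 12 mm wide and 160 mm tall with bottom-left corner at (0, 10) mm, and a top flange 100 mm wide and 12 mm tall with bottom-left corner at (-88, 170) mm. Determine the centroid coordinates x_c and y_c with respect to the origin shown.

x_c = 13.51 mm, y_c = 89.30 mm

bottom flange: A = 125 × 10 = 1250.00, centroid at (74.50, 5.00).
web: A = 12 × 160 = 1920.00, centroid at (6.00, 90.00).
top flange: A = 100 × 12 = 1200.00, centroid at (-38.00, 176.00).
ΣA = 4370.00 mm², ΣAx_c = 59045.00 mm³, ΣAy_c = 390250.00 mm³.
x_c = 59045.00/4370.00 = 13.51 mm; y_c = 390250.00/4370.00 = 89.30 mm.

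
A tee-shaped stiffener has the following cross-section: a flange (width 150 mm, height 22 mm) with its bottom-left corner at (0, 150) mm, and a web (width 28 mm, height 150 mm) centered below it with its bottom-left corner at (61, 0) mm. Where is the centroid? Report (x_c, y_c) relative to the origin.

Part | A | x̄ᵢ | ȳᵢ | A·x̄ᵢ | A·ȳᵢ
web | 4200.00 | 75.00 | 75.00 | 315000.00 | 315000.00
flange | 3300.00 | 75.00 | 161.00 | 247500.00 | 531300.00
Σ | 7500.00 |  |  | 562500.00 | 846300.00
x_c = 562500.00 / 7500.00 = 75.00 mm
y_c = 846300.00 / 7500.00 = 112.84 mm

x_c = 75.00 mm, y_c = 112.84 mm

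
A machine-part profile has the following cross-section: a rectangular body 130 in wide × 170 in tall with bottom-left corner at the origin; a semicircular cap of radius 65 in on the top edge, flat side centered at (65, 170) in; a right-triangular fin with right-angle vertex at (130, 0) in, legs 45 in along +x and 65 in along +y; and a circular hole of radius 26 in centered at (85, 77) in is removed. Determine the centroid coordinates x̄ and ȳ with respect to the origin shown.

x̄ = 67.65 in, ȳ = 108.92 in

Part | A | x̄ᵢ | ȳᵢ | A·x̄ᵢ | A·ȳᵢ
rectangular body | 22100.00 | 65.00 | 85.00 | 1436500.00 | 1878500.00
semicircular top | 6636.61 | 65.00 | 197.59 | 431379.94 | 1311307.80
triangular fin | 1462.50 | 145.00 | 21.67 | 212062.50 | 31687.50
hole | -2123.72 | 85.00 | 77.00 | -180515.91 | -163526.18
Σ | 28075.40 |  |  | 1899426.53 | 3057969.11
x̄ = 1899426.53 / 28075.40 = 67.65 in
ȳ = 3057969.11 / 28075.40 = 108.92 in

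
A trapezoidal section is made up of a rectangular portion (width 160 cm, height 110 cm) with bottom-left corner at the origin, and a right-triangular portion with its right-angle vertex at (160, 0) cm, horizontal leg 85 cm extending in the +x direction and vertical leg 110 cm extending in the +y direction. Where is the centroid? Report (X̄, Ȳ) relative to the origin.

rectangular portion: A = 160 × 110 = 17600.00, centroid at (80.00, 55.00).
triangular portion: A = ½·85·110 = 4675.00, centroid at (188.33, 36.67).
ΣA = 22275.00 cm²
ΣAX̄ = (17600.00)(80.00) + (4675.00)(188.33) = 2288458.33 cm³
ΣAȲ = (17600.00)(55.00) + (4675.00)(36.67) = 1139416.67 cm³
X̄ = 2288458.33 / 22275.00 = 102.74 cm
Ȳ = 1139416.67 / 22275.00 = 51.15 cm

X̄ = 102.74 cm, Ȳ = 51.15 cm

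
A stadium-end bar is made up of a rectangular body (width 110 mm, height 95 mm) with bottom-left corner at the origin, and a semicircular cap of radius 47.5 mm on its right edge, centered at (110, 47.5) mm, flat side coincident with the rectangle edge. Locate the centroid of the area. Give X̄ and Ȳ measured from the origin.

Part | A | x̄ᵢ | ȳᵢ | A·x̄ᵢ | A·ȳᵢ
rectangular body | 10450.00 | 55.00 | 47.50 | 574750.00 | 496375.00
semicircular end | 3544.11 | 130.16 | 47.50 | 461299.93 | 168345.19
Σ | 13994.11 |  |  | 1036049.93 | 664720.19
X̄ = 1036049.93 / 13994.11 = 74.03 mm
Ȳ = 664720.19 / 13994.11 = 47.50 mm

X̄ = 74.03 mm, Ȳ = 47.50 mm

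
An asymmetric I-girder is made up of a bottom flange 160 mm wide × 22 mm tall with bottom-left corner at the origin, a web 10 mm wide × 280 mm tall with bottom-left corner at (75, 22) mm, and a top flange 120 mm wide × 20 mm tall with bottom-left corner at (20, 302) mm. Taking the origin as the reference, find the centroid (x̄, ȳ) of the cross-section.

bottom flange: A = 160 × 22 = 3520.00, centroid at (80.00, 11.00).
web: A = 10 × 280 = 2800.00, centroid at (80.00, 162.00).
top flange: A = 120 × 20 = 2400.00, centroid at (80.00, 312.00).
ΣA = 8720.00 mm², ΣAx̄ = 697600.00 mm³, ΣAȳ = 1241120.00 mm³.
x̄ = 697600.00/8720.00 = 80.00 mm; ȳ = 1241120.00/8720.00 = 142.33 mm.

x̄ = 80.00 mm, ȳ = 142.33 mm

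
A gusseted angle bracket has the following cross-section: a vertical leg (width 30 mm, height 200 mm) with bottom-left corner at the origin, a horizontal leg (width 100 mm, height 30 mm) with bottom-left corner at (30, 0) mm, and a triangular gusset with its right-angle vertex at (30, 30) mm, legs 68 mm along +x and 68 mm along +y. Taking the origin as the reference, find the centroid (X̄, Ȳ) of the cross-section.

X̄ = 39.94 mm, Ȳ = 67.78 mm

vertical leg: A = 30 × 200 = 6000.00, centroid at (15.00, 100.00).
horizontal leg: A = 100 × 30 = 3000.00, centroid at (80.00, 15.00).
gusset: A = ½·68·68 = 2312.00, centroid at (52.67, 52.67).
ΣA = 11312.00 mm², ΣAX̄ = 451765.33 mm³, ΣAȲ = 766765.33 mm³.
X̄ = 451765.33/11312.00 = 39.94 mm; Ȳ = 766765.33/11312.00 = 67.78 mm.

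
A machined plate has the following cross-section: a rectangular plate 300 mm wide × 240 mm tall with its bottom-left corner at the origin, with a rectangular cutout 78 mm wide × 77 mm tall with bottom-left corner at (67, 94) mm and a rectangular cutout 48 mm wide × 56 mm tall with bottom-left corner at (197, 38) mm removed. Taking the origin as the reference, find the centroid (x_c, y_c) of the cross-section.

plate: A = 300 × 240 = 72000.00, centroid at (150.00, 120.00).
hole 1: A = −(78 × 77) = -6006.00, centroid at (106.00, 132.50).
hole 2: A = −(48 × 56) = -2688.00, centroid at (221.00, 66.00).
ΣA = 63306.00 mm²
ΣAx_c = (72000.00)(150.00) + (-6006.00)(106.00) + (-2688.00)(221.00) = 9569316.00 mm³
ΣAy_c = (72000.00)(120.00) + (-6006.00)(132.50) + (-2688.00)(66.00) = 7666797.00 mm³
x_c = 9569316.00 / 63306.00 = 151.16 mm
y_c = 7666797.00 / 63306.00 = 121.11 mm

x_c = 151.16 mm, y_c = 121.11 mm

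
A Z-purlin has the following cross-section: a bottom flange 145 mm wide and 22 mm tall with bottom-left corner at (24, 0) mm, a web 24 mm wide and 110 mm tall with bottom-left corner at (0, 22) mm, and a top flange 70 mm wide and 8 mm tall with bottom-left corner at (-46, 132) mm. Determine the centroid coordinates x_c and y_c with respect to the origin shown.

bottom flange: A = 145 × 22 = 3190.00, centroid at (96.50, 11.00).
web: A = 24 × 110 = 2640.00, centroid at (12.00, 77.00).
top flange: A = 70 × 8 = 560.00, centroid at (-11.00, 136.00).
ΣA = 6390.00 mm²
ΣAx_c = (3190.00)(96.50) + (2640.00)(12.00) + (560.00)(-11.00) = 333355.00 mm³
ΣAy_c = (3190.00)(11.00) + (2640.00)(77.00) + (560.00)(136.00) = 314530.00 mm³
x_c = 333355.00 / 6390.00 = 52.17 mm
y_c = 314530.00 / 6390.00 = 49.22 mm

x_c = 52.17 mm, y_c = 49.22 mm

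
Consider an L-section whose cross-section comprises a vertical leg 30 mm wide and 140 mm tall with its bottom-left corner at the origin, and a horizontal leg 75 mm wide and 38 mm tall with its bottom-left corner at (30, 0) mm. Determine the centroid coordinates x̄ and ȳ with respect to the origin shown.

vertical leg: A = 30 × 140 = 4200.00, centroid at (15.00, 70.00).
horizontal leg: A = 75 × 38 = 2850.00, centroid at (67.50, 19.00).
ΣA = 7050.00 mm², ΣAx̄ = 255375.00 mm³, ΣAȳ = 348150.00 mm³.
x̄ = 255375.00/7050.00 = 36.22 mm; ȳ = 348150.00/7050.00 = 49.38 mm.

x̄ = 36.22 mm, ȳ = 49.38 mm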